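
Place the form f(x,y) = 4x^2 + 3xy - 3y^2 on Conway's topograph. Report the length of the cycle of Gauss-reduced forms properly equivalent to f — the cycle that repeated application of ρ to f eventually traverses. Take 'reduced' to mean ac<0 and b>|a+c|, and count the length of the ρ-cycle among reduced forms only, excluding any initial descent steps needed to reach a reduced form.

D = 57, ⌊√D⌋ = 7
river: ρ → (-3,3,4)
river: ρ → (4,5,-2)
river: ρ → (-2,7,1)
river: ρ → (1,7,-2)
river: ρ → (-2,5,4)
river: ρ → (4,3,-3)
ρ-cycle length = 6 (tail of 0 descent steps not counted)

6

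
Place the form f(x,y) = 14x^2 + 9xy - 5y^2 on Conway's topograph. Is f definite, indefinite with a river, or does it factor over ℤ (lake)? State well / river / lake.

D = b²−4ac = 9² − 4·14·(-5) = 361
D = 19² is a perfect square ⇒ form factors over ℤ ⇒ lakes

lake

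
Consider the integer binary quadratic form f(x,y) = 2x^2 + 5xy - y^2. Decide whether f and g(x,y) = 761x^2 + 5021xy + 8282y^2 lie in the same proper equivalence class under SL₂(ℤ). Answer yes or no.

D₁ = 33, D₂ = 33
river cycle of f (length 4): (-1, 5, 2), (2, 3, -3), (-3, 3, 2), (2, 5, -1)
river cycle of g (length 4): (-1, 5, 2), (2, 3, -3), (-3, 3, 2), (2, 5, -1)
cycles coincide ⇒ equivalent

yes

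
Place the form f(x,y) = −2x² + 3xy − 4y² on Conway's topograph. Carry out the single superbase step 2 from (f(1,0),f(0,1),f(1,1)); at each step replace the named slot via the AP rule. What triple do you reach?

start (-2,-4,-3) = (f(1,0),f(0,1),f(1,1))
replace slot 2: 2·((-2)+(-3)) − (-4) = -6 → (-2,-6,-3)

-2,-6,-3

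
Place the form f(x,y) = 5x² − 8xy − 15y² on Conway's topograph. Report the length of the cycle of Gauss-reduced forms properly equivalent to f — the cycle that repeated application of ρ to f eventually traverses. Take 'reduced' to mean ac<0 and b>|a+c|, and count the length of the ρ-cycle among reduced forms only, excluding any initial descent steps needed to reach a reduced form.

D = 364, ⌊√D⌋ = 19
descent: ρ → (-15,8,5)
descent: ρ → (5,12,-11)  [lands on river]
river: ρ → (-11,10,6)
river: ρ → (6,14,-7)
river: ρ → (-7,14,6)
river: ρ → (6,10,-11)
river: ρ → (-11,12,5)
river: ρ → (5,18,-2)
river: ρ → (-2,18,5)
ρ-cycle length = 8 (tail of 2 descent steps not counted)

8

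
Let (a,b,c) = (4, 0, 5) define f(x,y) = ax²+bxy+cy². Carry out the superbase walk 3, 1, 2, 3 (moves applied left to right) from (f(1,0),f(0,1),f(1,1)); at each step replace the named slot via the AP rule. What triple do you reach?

start (4,5,9) = (f(1,0),f(0,1),f(1,1))
replace slot 3: 2·(4+5) − 9 = 9 → (4,5,9)
replace slot 1: 2·(5+9) − 4 = 24 → (24,5,9)
replace slot 2: 2·(24+9) − 5 = 61 → (24,61,9)
replace slot 3: 2·(24+61) − 9 = 161 → (24,61,161)

24,61,161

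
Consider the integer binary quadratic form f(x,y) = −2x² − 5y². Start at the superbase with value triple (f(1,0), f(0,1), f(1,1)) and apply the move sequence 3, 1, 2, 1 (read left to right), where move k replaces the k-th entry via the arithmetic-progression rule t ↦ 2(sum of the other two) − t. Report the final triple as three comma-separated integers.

start (-2,-5,-7) = (f(1,0),f(0,1),f(1,1))
replace slot 3: 2·((-2)+(-5)) − (-7) = -7 → (-2,-5,-7)
replace slot 1: 2·((-5)+(-7)) − (-2) = -22 → (-22,-5,-7)
replace slot 2: 2·((-22)+(-7)) − (-5) = -53 → (-22,-53,-7)
replace slot 1: 2·((-53)+(-7)) − (-22) = -98 → (-98,-53,-7)

-98,-53,-7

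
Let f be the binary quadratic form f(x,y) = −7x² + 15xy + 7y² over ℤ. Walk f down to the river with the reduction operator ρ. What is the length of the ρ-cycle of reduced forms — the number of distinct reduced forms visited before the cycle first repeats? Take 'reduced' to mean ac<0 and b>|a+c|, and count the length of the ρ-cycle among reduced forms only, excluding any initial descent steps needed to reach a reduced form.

D = 421, ⌊√D⌋ = 20
river: ρ → (7,13,-9)
river: ρ → (-9,5,11)
river: ρ → (11,17,-3)
river: ρ → (-3,19,5)
river: ρ → (5,11,-15)
river: ρ → (-15,19,1)
river: ρ → (1,19,-15)
river: ρ → (-15,11,5)
river: ρ → (5,19,-3)
river: ρ → (-3,17,11)
river: ρ → (11,5,-9)
river: ρ → (-9,13,7)
river: ρ → (7,15,-7)
river: ρ → (-7,13,9)
river: ρ → (9,5,-11)
river: ρ → (-11,17,3)
river: ρ → (3,19,-5)
river: ρ → (-5,11,15)
river: ρ → (15,19,-1)
river: ρ → (-1,19,15)
river: ρ → (15,11,-5)
river: ρ → (-5,19,3)
river: ρ → (3,17,-11)
river: ρ → (-11,5,9)
river: ρ → (9,13,-7)
river: ρ → (-7,15,7)
ρ-cycle length = 26 (tail of 0 descent steps not counted)

26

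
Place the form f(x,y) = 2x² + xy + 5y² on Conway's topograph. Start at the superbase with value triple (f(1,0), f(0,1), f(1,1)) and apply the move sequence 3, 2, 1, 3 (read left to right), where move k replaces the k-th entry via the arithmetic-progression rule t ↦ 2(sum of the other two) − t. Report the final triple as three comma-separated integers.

start (2,5,8) = (f(1,0),f(0,1),f(1,1))
replace slot 3: 2·(2+5) − 8 = 6 → (2,5,6)
replace slot 2: 2·(2+6) − 5 = 11 → (2,11,6)
replace slot 1: 2·(11+6) − 2 = 32 → (32,11,6)
replace slot 3: 2·(32+11) − 6 = 80 → (32,11,80)

32,11,80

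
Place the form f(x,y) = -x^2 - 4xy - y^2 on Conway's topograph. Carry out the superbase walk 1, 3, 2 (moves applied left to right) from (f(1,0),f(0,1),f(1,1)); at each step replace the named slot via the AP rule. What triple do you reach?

start (-1,-1,-6) = (f(1,0),f(0,1),f(1,1))
replace slot 1: 2·((-1)+(-6)) − (-1) = -13 → (-13,-1,-6)
replace slot 3: 2·((-13)+(-1)) − (-6) = -22 → (-13,-1,-22)
replace slot 2: 2·((-13)+(-22)) − (-1) = -69 → (-13,-69,-22)

-13,-69,-22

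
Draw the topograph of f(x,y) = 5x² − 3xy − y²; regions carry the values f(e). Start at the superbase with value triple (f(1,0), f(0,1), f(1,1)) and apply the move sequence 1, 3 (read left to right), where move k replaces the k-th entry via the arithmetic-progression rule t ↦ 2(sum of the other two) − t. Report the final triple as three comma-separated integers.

start (5,-1,1) = (f(1,0),f(0,1),f(1,1))
replace slot 1: 2·((-1)+1) − 5 = -5 → (-5,-1,1)
replace slot 3: 2·((-5)+(-1)) − 1 = -13 → (-5,-1,-13)

-5,-1,-13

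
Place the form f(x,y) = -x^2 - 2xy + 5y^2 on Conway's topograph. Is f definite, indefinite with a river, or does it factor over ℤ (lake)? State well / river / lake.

D = b²−4ac = (-2)² − 4·(-1)·5 = 24
D > 0 non-square ⇒ indefinite ⇒ periodic river

river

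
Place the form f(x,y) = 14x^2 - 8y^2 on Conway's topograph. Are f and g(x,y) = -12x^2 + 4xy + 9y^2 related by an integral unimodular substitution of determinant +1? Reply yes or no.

D₁ = 448, D₂ = 448
river cycle of f (length 4): (-8, 16, 6), (6, 20, -2), (-2, 20, 6), (6, 16, -8)
river cycle of g (length 6): (9, 14, -7), (-7, 14, 9), (9, 4, -12), (-12, 20, 1), (1, 20, -12), (-12, 4, 9)
cycles differ ⇒ inequivalent

no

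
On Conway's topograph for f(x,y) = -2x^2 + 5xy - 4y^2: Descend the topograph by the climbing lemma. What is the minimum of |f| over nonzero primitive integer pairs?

translate: b→-1 (≡-5 mod 4), so (2,-5,4)→(2,-1,1)
flip: (2,-1,1)→(1,1,2)
reduced (well bottom): (1,1,2) with a≤c, −a<b≤a
well minimum |f| = |-1| = 1 (negative-definite)

1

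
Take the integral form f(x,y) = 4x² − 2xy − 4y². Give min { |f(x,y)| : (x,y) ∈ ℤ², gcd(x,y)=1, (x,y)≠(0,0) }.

descent: ρ → (-4,2,4)  [lands on river]
river: ρ → (4,6,-2)
river: ρ → (-2,6,4)
river: ρ → (4,2,-4)
river: ρ → (-4,6,2)
river: ρ → (2,6,-4)
closes: descent 1, river 6
min |a| on river = 2

2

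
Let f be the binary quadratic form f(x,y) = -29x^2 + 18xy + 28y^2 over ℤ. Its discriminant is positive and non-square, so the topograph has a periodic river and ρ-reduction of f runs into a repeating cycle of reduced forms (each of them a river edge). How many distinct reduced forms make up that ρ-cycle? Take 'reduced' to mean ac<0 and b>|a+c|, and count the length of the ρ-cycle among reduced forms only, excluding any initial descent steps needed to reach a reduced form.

D = 3572, ⌊√D⌋ = 59
river: ρ → (28,38,-19)
river: ρ → (-19,38,28)
river: ρ → (28,18,-29)
river: ρ → (-29,40,17)
river: ρ → (17,28,-41)
river: ρ → (-41,54,4)
river: ρ → (4,58,-13)
river: ρ → (-13,46,28)
river: ρ → (28,10,-31)
river: ρ → (-31,52,7)
river: ρ → (7,46,-52)
river: ρ → (-52,58,1)
river: ρ → (1,58,-52)
river: ρ → (-52,46,7)
river: ρ → (7,52,-31)
river: ρ → (-31,10,28)
river: ρ → (28,46,-13)
river: ρ → (-13,58,4)
river: ρ → (4,54,-41)
river: ρ → (-41,28,17)
river: ρ → (17,40,-29)
river: ρ → (-29,18,28)
ρ-cycle length = 22 (tail of 0 descent steps not counted)

22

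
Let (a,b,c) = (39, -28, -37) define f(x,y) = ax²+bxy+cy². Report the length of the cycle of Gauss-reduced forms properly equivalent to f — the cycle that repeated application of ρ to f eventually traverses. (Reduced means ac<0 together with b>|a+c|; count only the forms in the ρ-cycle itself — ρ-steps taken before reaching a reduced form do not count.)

D = 6556, ⌊√D⌋ = 80
descent: ρ → (-37,28,39)  [lands on river]
river: ρ → (39,50,-26)
river: ρ → (-26,54,35)
river: ρ → (35,16,-45)
river: ρ → (-45,74,6)
river: ρ → (6,70,-69)
river: ρ → (-69,68,7)
river: ρ → (7,72,-49)
river: ρ → (-49,26,30)
river: ρ → (30,34,-45)
river: ρ → (-45,56,19)
river: ρ → (19,58,-42)
river: ρ → (-42,26,35)
river: ρ → (35,44,-33)
river: ρ → (-33,22,46)
river: ρ → (46,70,-9)
river: ρ → (-9,74,30)
river: ρ → (30,46,-37)
ρ-cycle length = 18 (tail of 1 descent step not counted)

18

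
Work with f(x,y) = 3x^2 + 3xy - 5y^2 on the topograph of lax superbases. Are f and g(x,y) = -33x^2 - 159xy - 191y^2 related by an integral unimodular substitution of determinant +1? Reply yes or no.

D₁ = 69, D₂ = 69
river cycle of f (length 4): (-5, 7, 1), (1, 7, -5), (-5, 3, 3), (3, 3, -5)
river cycle of g (length 4): (-5, 7, 1), (1, 7, -5), (-5, 3, 3), (3, 3, -5)
cycles coincide ⇒ equivalent

yes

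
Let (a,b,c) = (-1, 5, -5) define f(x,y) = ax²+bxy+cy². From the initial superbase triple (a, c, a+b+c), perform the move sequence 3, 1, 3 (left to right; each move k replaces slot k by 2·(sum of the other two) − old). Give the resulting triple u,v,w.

start (-1,-5,-1) = (f(1,0),f(0,1),f(1,1))
replace slot 3: 2·((-1)+(-5)) − (-1) = -11 → (-1,-5,-11)
replace slot 1: 2·((-5)+(-11)) − (-1) = -31 → (-31,-5,-11)
replace slot 3: 2·((-31)+(-5)) − (-11) = -61 → (-31,-5,-61)

-31,-5,-61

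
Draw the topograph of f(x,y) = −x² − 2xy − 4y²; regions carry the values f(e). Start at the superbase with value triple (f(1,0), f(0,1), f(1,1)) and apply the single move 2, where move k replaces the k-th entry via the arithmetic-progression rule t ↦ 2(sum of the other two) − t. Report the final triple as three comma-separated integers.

start (-1,-4,-7) = (f(1,0),f(0,1),f(1,1))
replace slot 2: 2·((-1)+(-7)) − (-4) = -12 → (-1,-12,-7)

-1,-12,-7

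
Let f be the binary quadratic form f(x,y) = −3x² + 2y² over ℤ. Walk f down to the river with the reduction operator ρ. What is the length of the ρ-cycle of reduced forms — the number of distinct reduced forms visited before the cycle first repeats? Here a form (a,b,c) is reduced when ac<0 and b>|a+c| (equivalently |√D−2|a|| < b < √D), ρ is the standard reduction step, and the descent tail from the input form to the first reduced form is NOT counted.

D = 24, ⌊√D⌋ = 4
descent: ρ → (2,4,-1)  [lands on river]
river: ρ → (-1,4,2)
ρ-cycle length = 2 (tail of 1 descent step not counted)

2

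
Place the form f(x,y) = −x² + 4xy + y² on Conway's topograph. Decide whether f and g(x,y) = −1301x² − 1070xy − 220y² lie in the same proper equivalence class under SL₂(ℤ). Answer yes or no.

D₁ = 20, D₂ = 20
river cycle of f (length 2): (1, 4, -1), (-1, 4, 1)
river cycle of g (length 2): (1, 4, -1), (-1, 4, 1)
cycles coincide ⇒ equivalent

yes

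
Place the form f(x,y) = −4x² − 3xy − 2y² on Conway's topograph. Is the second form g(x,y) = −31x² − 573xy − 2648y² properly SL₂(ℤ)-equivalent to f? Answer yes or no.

D₁ = -23, D₂ = -23
f is negative-definite; reduce −f:
−f: flip: (4,3,2)→(2,-3,4)
−f: translate: b→1 (≡-3 mod 4), so (2,-3,4)→(2,1,3)
−f: reduced (well bottom): (2,1,3) with a≤c, −a<b≤a
flip sign back: reduced form of f is (-2,-1,-3)
g is negative-definite; reduce −g:
−g: translate: b→15 (≡573 mod 62), so (31,573,2648)→(31,15,2)
−g: flip: (31,15,2)→(2,-15,31)
−g: translate: b→1 (≡-15 mod 4), so (2,-15,31)→(2,1,3)
−g: reduced (well bottom): (2,1,3) with a≤c, −a<b≤a
flip sign back: reduced form of g is (-2,-1,-3)
reduced forms (-2, -1, -3) vs (-2, -1, -3) ⇒ equivalent

yes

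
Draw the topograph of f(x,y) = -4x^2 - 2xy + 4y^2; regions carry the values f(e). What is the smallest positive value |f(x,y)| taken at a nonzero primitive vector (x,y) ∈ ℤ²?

descent: ρ → (4,2,-4)  [lands on river]
river: ρ → (-4,6,2)
river: ρ → (2,6,-4)
river: ρ → (-4,2,4)
river: ρ → (4,6,-2)
river: ρ → (-2,6,4)
closes: descent 1, river 6
min |a| on river = 2

2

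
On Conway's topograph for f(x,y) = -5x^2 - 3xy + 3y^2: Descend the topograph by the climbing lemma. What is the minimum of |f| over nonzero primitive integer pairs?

descent: ρ → (3,3,-5)  [lands on river]
river: ρ → (-5,7,1)
river: ρ → (1,7,-5)
river: ρ → (-5,3,3)
closes: descent 1, river 4
min |a| on river = 1

1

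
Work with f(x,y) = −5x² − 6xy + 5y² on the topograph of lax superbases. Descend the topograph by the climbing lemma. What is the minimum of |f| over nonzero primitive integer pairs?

descent: ρ → (5,6,-5)  [lands on river]
river: ρ → (-5,4,6)
river: ρ → (6,8,-3)
river: ρ → (-3,10,3)
river: ρ → (3,8,-6)
river: ρ → (-6,4,5)
closes: descent 1, river 6
min |a| on river = 3

3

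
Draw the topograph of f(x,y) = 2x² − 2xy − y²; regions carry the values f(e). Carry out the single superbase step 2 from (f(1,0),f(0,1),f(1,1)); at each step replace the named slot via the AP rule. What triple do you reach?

start (2,-1,-1) = (f(1,0),f(0,1),f(1,1))
replace slot 2: 2·(2+(-1)) − (-1) = 3 → (2,3,-1)

2,3,-1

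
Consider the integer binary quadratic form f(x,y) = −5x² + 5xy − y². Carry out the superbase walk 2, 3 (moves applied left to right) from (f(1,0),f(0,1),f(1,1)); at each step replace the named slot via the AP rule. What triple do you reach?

start (-5,-1,-1) = (f(1,0),f(0,1),f(1,1))
replace slot 2: 2·((-5)+(-1)) − (-1) = -11 → (-5,-11,-1)
replace slot 3: 2·((-5)+(-11)) − (-1) = -31 → (-5,-11,-31)

-5,-11,-31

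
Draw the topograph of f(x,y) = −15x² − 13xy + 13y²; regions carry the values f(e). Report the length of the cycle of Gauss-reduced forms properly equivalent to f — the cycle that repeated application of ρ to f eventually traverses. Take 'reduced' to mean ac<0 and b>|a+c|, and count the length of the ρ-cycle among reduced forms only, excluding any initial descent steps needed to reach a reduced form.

D = 949, ⌊√D⌋ = 30
descent: ρ → (13,13,-15)  [lands on river]
river: ρ → (-15,17,11)
river: ρ → (11,27,-5)
river: ρ → (-5,23,21)
river: ρ → (21,19,-7)
river: ρ → (-7,23,15)
river: ρ → (15,7,-15)
river: ρ → (-15,23,7)
river: ρ → (7,19,-21)
river: ρ → (-21,23,5)
river: ρ → (5,27,-11)
river: ρ → (-11,17,15)
river: ρ → (15,13,-13)
river: ρ → (-13,13,15)
river: ρ → (15,17,-11)
river: ρ → (-11,27,5)
river: ρ → (5,23,-21)
river: ρ → (-21,19,7)
river: ρ → (7,23,-15)
river: ρ → (-15,7,15)
river: ρ → (15,23,-7)
river: ρ → (-7,19,21)
river: ρ → (21,23,-5)
river: ρ → (-5,27,11)
river: ρ → (11,17,-15)
river: ρ → (-15,13,13)
ρ-cycle length = 26 (tail of 1 descent step not counted)

26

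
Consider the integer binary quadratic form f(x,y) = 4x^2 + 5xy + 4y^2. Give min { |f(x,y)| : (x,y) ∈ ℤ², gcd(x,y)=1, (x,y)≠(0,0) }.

translate: b→-3 (≡5 mod 8), so (4,5,4)→(4,-3,3)
flip: (4,-3,3)→(3,3,4)
reduced (well bottom): (3,3,4) with a≤c, −a<b≤a
well minimum = a = 3

3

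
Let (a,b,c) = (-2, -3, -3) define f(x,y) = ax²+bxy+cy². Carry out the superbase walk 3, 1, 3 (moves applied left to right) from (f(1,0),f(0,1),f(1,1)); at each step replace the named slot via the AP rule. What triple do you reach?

start (-2,-3,-8) = (f(1,0),f(0,1),f(1,1))
replace slot 3: 2·((-2)+(-3)) − (-8) = -2 → (-2,-3,-2)
replace slot 1: 2·((-3)+(-2)) − (-2) = -8 → (-8,-3,-2)
replace slot 3: 2·((-8)+(-3)) − (-2) = -20 → (-8,-3,-20)

-8,-3,-20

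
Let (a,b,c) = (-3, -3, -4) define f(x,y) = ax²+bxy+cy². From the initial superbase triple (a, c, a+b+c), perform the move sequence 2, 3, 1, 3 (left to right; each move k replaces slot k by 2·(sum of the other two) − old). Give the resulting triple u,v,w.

start (-3,-4,-10) = (f(1,0),f(0,1),f(1,1))
replace slot 2: 2·((-3)+(-10)) − (-4) = -22 → (-3,-22,-10)
replace slot 3: 2·((-3)+(-22)) − (-10) = -40 → (-3,-22,-40)
replace slot 1: 2·((-22)+(-40)) − (-3) = -121 → (-121,-22,-40)
replace slot 3: 2·((-121)+(-22)) − (-40) = -246 → (-121,-22,-246)

-121,-22,-246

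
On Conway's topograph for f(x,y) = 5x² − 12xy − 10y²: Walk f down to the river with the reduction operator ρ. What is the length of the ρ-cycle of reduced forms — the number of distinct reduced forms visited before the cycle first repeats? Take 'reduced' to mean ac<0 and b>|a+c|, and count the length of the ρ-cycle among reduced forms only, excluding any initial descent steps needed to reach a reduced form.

D = 344, ⌊√D⌋ = 18
descent: ρ → (-10,12,5)  [lands on river]
river: ρ → (5,18,-1)
river: ρ → (-1,18,5)
river: ρ → (5,12,-10)
river: ρ → (-10,8,7)
river: ρ → (7,6,-11)
river: ρ → (-11,16,2)
river: ρ → (2,16,-11)
river: ρ → (-11,6,7)
river: ρ → (7,8,-10)
ρ-cycle length = 10 (tail of 1 descent step not counted)

10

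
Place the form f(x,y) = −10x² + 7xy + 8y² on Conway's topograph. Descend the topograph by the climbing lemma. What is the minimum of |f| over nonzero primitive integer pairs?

river: ρ → (8,9,-9)
river: ρ → (-9,9,8)
river: ρ → (8,7,-10)
river: ρ → (-10,13,5)
river: ρ → (5,17,-4)
river: ρ → (-4,15,9)
river: ρ → (9,3,-10)
river: ρ → (-10,17,2)
river: ρ → (2,19,-1)
river: ρ → (-1,19,2)
river: ρ → (2,17,-10)
river: ρ → (-10,3,9)
river: ρ → (9,15,-4)
river: ρ → (-4,17,5)
river: ρ → (5,13,-10)
river: ρ → (-10,7,8)
closes: descent 0, river 16
min |a| on river = 1

1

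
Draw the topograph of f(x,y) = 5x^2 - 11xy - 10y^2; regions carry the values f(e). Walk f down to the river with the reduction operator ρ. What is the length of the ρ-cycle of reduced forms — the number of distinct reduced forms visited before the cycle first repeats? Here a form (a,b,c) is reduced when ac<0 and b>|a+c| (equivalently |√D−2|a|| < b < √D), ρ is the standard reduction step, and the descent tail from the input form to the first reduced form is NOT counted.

D = 321, ⌊√D⌋ = 17
descent: ρ → (-10,11,5)  [lands on river]
river: ρ → (5,9,-12)
river: ρ → (-12,15,2)
river: ρ → (2,17,-4)
river: ρ → (-4,15,6)
river: ρ → (6,9,-10)
ρ-cycle length = 6 (tail of 1 descent step not counted)

6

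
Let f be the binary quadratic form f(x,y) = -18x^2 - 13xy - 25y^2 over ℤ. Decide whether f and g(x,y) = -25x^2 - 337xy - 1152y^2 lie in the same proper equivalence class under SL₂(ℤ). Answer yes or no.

D₁ = -1631, D₂ = -1631
f is negative-definite; reduce −f:
−f: reduced (well bottom): (18,13,25) with a≤c, −a<b≤a
flip sign back: reduced form of f is (-18,-13,-25)
g is negative-definite; reduce −g:
−g: translate: b→-13 (≡337 mod 50), so (25,337,1152)→(25,-13,18)
−g: flip: (25,-13,18)→(18,13,25)
−g: reduced (well bottom): (18,13,25) with a≤c, −a<b≤a
flip sign back: reduced form of g is (-18,-13,-25)
reduced forms (-18, -13, -25) vs (-18, -13, -25) ⇒ equivalent

yes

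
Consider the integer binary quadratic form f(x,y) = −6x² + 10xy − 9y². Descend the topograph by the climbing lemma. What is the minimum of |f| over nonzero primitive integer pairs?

translate: b→2 (≡-10 mod 12), so (6,-10,9)→(6,2,5)
flip: (6,2,5)→(5,-2,6)
reduced (well bottom): (5,-2,6) with a≤c, −a<b≤a
well minimum |f| = |-5| = 5 (negative-definite)

5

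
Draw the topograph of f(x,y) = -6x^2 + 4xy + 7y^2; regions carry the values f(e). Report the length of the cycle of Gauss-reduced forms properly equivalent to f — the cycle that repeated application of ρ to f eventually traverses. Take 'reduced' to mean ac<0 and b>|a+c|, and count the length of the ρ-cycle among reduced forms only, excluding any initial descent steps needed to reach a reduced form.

D = 184, ⌊√D⌋ = 13
river: ρ → (7,10,-3)
river: ρ → (-3,8,10)
river: ρ → (10,12,-1)
river: ρ → (-1,12,10)
river: ρ → (10,8,-3)
river: ρ → (-3,10,7)
river: ρ → (7,4,-6)
river: ρ → (-6,8,5)
river: ρ → (5,12,-2)
river: ρ → (-2,12,5)
river: ρ → (5,8,-6)
river: ρ → (-6,4,7)
ρ-cycle length = 12 (tail of 0 descent steps not counted)

12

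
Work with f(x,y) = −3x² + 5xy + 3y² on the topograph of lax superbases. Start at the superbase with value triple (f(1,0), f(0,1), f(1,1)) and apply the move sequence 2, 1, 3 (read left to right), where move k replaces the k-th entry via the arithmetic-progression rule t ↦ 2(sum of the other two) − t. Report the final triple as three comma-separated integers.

start (-3,3,5) = (f(1,0),f(0,1),f(1,1))
replace slot 2: 2·((-3)+5) − 3 = 1 → (-3,1,5)
replace slot 1: 2·(1+5) − (-3) = 15 → (15,1,5)
replace slot 3: 2·(15+1) − 5 = 27 → (15,1,27)

15,1,27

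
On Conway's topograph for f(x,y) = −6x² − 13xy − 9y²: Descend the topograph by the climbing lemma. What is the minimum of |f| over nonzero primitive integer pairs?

translate: b→1 (≡13 mod 12), so (6,13,9)→(6,1,2)
flip: (6,1,2)→(2,-1,6)
reduced (well bottom): (2,-1,6) with a≤c, −a<b≤a
well minimum |f| = |-2| = 2 (negative-definite)

2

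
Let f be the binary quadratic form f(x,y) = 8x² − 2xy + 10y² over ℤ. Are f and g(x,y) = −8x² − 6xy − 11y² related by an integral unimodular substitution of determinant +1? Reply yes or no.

D₁ = -316, D₂ = -316
f: reduced (well bottom): (8,-2,10) with a≤c, −a<b≤a
g is negative-definite; reduce −g:
−g: reduced (well bottom): (8,6,11) with a≤c, −a<b≤a
flip sign back: reduced form of g is (-8,-6,-11)
reduced forms (8, -2, 10) vs (-8, -6, -11) ⇒ inequivalent

no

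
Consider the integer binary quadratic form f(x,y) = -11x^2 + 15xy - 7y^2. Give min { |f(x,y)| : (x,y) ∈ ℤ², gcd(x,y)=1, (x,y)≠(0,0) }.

translate: b→7 (≡-15 mod 22), so (11,-15,7)→(11,7,3)
flip: (11,7,3)→(3,-7,11)
translate: b→-1 (≡-7 mod 6), so (3,-7,11)→(3,-1,7)
reduced (well bottom): (3,-1,7) with a≤c, −a<b≤a
well minimum |f| = |-3| = 3 (negative-definite)

3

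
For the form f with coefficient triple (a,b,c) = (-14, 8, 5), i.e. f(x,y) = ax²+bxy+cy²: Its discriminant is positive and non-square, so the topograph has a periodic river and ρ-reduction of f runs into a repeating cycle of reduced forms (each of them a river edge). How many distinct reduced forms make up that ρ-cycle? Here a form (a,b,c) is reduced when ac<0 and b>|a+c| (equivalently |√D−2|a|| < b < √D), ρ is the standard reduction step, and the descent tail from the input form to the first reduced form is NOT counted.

D = 344, ⌊√D⌋ = 18
descent: ρ → (5,12,-10)  [lands on river]
river: ρ → (-10,8,7)
river: ρ → (7,6,-11)
river: ρ → (-11,16,2)
river: ρ → (2,16,-11)
river: ρ → (-11,6,7)
river: ρ → (7,8,-10)
river: ρ → (-10,12,5)
river: ρ → (5,18,-1)
river: ρ → (-1,18,5)
ρ-cycle length = 10 (tail of 1 descent step not counted)

10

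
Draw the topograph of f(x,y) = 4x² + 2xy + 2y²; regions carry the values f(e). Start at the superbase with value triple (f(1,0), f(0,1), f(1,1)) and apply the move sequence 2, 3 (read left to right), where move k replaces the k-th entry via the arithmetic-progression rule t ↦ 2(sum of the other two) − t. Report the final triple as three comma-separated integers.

start (4,2,8) = (f(1,0),f(0,1),f(1,1))
replace slot 2: 2·(4+8) − 2 = 22 → (4,22,8)
replace slot 3: 2·(4+22) − 8 = 44 → (4,22,44)

4,22,44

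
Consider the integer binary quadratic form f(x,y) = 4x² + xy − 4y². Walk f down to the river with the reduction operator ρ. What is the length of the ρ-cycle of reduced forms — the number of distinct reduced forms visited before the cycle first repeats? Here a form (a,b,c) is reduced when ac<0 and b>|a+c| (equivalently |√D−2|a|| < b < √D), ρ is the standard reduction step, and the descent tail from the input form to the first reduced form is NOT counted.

D = 65, ⌊√D⌋ = 8
river: ρ → (-4,7,1)
river: ρ → (1,7,-4)
river: ρ → (-4,1,4)
river: ρ → (4,7,-1)
river: ρ → (-1,7,4)
river: ρ → (4,1,-4)
ρ-cycle length = 6 (tail of 0 descent steps not counted)

6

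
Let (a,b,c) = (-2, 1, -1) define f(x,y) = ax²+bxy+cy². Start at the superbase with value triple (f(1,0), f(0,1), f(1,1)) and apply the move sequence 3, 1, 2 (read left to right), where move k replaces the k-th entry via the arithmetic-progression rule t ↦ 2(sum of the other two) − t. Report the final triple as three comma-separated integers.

start (-2,-1,-2) = (f(1,0),f(0,1),f(1,1))
replace slot 3: 2·((-2)+(-1)) − (-2) = -4 → (-2,-1,-4)
replace slot 1: 2·((-1)+(-4)) − (-2) = -8 → (-8,-1,-4)
replace slot 2: 2·((-8)+(-4)) − (-1) = -23 → (-8,-23,-4)

-8,-23,-4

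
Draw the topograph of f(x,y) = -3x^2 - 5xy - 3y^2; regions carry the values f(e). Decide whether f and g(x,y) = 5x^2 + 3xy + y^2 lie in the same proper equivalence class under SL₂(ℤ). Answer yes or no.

D₁ = -11, D₂ = -11
f is negative-definite; reduce −f:
−f: translate: b→-1 (≡5 mod 6), so (3,5,3)→(3,-1,1)
−f: flip: (3,-1,1)→(1,1,3)
−f: reduced (well bottom): (1,1,3) with a≤c, −a<b≤a
flip sign back: reduced form of f is (-1,-1,-3)
g: flip: (5,3,1)→(1,-3,5)
g: translate: b→1 (≡-3 mod 2), so (1,-3,5)→(1,1,3)
g: reduced (well bottom): (1,1,3) with a≤c, −a<b≤a
reduced forms (-1, -1, -3) vs (1, 1, 3) ⇒ inequivalent

no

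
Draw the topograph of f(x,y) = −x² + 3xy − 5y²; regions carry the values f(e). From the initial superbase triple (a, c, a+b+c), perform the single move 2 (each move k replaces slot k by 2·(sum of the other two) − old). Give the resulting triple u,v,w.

start (-1,-5,-3) = (f(1,0),f(0,1),f(1,1))
replace slot 2: 2·((-1)+(-3)) − (-5) = -3 → (-1,-3,-3)

-1,-3,-3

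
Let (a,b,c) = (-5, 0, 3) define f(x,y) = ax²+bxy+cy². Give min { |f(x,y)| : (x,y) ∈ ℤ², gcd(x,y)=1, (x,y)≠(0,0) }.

descent: ρ → (3,6,-2)  [lands on river]
river: ρ → (-2,6,3)
closes: descent 1, river 2
min |a| on river = 2

2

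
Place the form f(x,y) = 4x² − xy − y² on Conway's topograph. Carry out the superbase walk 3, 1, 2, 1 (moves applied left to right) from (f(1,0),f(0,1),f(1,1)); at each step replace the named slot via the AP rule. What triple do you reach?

start (4,-1,2) = (f(1,0),f(0,1),f(1,1))
replace slot 3: 2·(4+(-1)) − 2 = 4 → (4,-1,4)
replace slot 1: 2·((-1)+4) − 4 = 2 → (2,-1,4)
replace slot 2: 2·(2+4) − (-1) = 13 → (2,13,4)
replace slot 1: 2·(13+4) − 2 = 32 → (32,13,4)

32,13,4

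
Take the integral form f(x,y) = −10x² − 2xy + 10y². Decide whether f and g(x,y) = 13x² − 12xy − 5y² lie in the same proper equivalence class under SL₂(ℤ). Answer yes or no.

D₁ = 404, D₂ = 404
river cycle of f (length 6): (10, 2, -10), (-10, 18, 2), (2, 18, -10), (-10, 2, 10), (10, 18, -2), (-2, 18, 10)
river cycle of g (length 6): (-5, 12, 13), (13, 14, -4), (-4, 18, 5), (5, 12, -13), (-13, 14, 4), (4, 18, -5)
cycles differ ⇒ inequivalent

no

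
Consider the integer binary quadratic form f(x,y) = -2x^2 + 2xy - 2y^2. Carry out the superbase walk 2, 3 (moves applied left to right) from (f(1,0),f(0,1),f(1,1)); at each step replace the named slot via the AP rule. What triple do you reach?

start (-2,-2,-2) = (f(1,0),f(0,1),f(1,1))
replace slot 2: 2·((-2)+(-2)) − (-2) = -6 → (-2,-6,-2)
replace slot 3: 2·((-2)+(-6)) − (-2) = -14 → (-2,-6,-14)

-2,-6,-14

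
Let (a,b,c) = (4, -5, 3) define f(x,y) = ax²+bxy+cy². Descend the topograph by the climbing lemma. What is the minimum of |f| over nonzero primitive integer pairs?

translate: b→3 (≡-5 mod 8), so (4,-5,3)→(4,3,2)
flip: (4,3,2)→(2,-3,4)
translate: b→1 (≡-3 mod 4), so (2,-3,4)→(2,1,3)
reduced (well bottom): (2,1,3) with a≤c, −a<b≤a
well minimum = a = 2

2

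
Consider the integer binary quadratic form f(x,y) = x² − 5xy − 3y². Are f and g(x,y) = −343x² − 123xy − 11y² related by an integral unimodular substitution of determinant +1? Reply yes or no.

D₁ = 37, D₂ = 37
river cycle of f (length 6): (-3, 5, 1), (1, 5, -3), (-3, 1, 3), (3, 5, -1), (-1, 5, 3), (3, 1, -3)
river cycle of g (length 6): (-1, 5, 3), (3, 1, -3), (-3, 5, 1), (1, 5, -3), (-3, 1, 3), (3, 5, -1)
cycles coincide ⇒ equivalent

yes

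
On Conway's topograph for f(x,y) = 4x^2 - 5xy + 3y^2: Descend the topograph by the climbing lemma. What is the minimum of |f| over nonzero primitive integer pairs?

translate: b→3 (≡-5 mod 8), so (4,-5,3)→(4,3,2)
flip: (4,3,2)→(2,-3,4)
translate: b→1 (≡-3 mod 4), so (2,-3,4)→(2,1,3)
reduced (well bottom): (2,1,3) with a≤c, −a<b≤a
well minimum = a = 2

2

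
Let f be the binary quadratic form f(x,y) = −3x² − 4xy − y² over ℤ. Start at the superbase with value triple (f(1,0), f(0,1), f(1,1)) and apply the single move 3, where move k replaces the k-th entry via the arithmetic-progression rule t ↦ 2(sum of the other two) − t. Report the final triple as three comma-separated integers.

start (-3,-1,-8) = (f(1,0),f(0,1),f(1,1))
replace slot 3: 2·((-3)+(-1)) − (-8) = 0 → (-3,-1,0)

-3,-1,0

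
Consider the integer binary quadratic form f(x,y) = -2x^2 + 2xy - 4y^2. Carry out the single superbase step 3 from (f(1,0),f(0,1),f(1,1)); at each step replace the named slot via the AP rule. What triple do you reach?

start (-2,-4,-4) = (f(1,0),f(0,1),f(1,1))
replace slot 3: 2·((-2)+(-4)) − (-4) = -8 → (-2,-4,-8)

-2,-4,-8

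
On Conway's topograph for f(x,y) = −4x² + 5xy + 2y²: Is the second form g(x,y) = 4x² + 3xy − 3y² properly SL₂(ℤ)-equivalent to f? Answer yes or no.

D₁ = 57, D₂ = 57
river cycle of f (length 6): (2, 7, -1), (-1, 7, 2), (2, 5, -4), (-4, 3, 3), (3, 3, -4), (-4, 5, 2)
river cycle of g (length 6): (-3, 3, 4), (4, 5, -2), (-2, 7, 1), (1, 7, -2), (-2, 5, 4), (4, 3, -3)
cycles differ ⇒ inequivalent

no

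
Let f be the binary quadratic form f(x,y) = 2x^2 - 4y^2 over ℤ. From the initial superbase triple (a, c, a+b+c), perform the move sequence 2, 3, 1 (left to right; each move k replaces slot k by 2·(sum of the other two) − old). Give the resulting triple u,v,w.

start (2,-4,-2) = (f(1,0),f(0,1),f(1,1))
replace slot 2: 2·(2+(-2)) − (-4) = 4 → (2,4,-2)
replace slot 3: 2·(2+4) − (-2) = 14 → (2,4,14)
replace slot 1: 2·(4+14) − 2 = 34 → (34,4,14)

34,4,14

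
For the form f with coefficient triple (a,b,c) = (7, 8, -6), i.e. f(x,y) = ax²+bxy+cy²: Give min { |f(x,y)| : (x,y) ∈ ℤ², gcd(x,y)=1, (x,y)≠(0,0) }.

river: ρ → (-6,4,9)
river: ρ → (9,14,-1)
river: ρ → (-1,14,9)
river: ρ → (9,4,-6)
river: ρ → (-6,8,7)
river: ρ → (7,6,-7)
river: ρ → (-7,8,6)
river: ρ → (6,4,-9)
river: ρ → (-9,14,1)
river: ρ → (1,14,-9)
river: ρ → (-9,4,6)
river: ρ → (6,8,-7)
river: ρ → (-7,6,7)
river: ρ → (7,8,-6)
closes: descent 0, river 14
min |a| on river = 1

1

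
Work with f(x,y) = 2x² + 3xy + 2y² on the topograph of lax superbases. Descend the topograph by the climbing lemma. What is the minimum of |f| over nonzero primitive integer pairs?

translate: b→-1 (≡3 mod 4), so (2,3,2)→(2,-1,1)
flip: (2,-1,1)→(1,1,2)
reduced (well bottom): (1,1,2) with a≤c, −a<b≤a
well minimum = a = 1

1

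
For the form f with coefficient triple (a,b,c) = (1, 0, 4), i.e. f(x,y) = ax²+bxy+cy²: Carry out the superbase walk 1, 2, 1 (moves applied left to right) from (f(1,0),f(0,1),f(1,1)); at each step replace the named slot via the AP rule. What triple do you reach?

start (1,4,5) = (f(1,0),f(0,1),f(1,1))
replace slot 1: 2·(4+5) − 1 = 17 → (17,4,5)
replace slot 2: 2·(17+5) − 4 = 40 → (17,40,5)
replace slot 1: 2·(40+5) − 17 = 73 → (73,40,5)

73,40,5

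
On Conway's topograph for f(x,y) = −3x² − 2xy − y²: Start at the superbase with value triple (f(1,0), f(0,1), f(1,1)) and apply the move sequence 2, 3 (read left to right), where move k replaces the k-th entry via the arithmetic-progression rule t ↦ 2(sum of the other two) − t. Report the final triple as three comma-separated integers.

start (-3,-1,-6) = (f(1,0),f(0,1),f(1,1))
replace slot 2: 2·((-3)+(-6)) − (-1) = -17 → (-3,-17,-6)
replace slot 3: 2·((-3)+(-17)) − (-6) = -34 → (-3,-17,-34)

-3,-17,-34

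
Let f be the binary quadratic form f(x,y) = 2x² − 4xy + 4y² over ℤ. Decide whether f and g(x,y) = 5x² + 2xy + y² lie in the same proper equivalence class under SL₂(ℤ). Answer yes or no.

D₁ = -16, D₂ = -16
f: translate: b→0 (≡-4 mod 4), so (2,-4,4)→(2,0,2)
f: reduced (well bottom): (2,0,2) with a≤c, −a<b≤a
g: flip: (5,2,1)→(1,-2,5)
g: translate: b→0 (≡-2 mod 2), so (1,-2,5)→(1,0,4)
g: reduced (well bottom): (1,0,4) with a≤c, −a<b≤a
reduced forms (2, 0, 2) vs (1, 0, 4) ⇒ inequivalent

no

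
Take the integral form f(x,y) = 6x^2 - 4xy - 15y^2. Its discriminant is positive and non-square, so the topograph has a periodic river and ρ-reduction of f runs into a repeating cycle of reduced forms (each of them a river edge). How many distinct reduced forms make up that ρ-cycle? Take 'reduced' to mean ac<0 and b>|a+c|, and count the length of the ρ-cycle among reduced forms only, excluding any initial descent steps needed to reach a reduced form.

D = 376, ⌊√D⌋ = 19
descent: ρ → (-15,4,6)
descent: ρ → (6,8,-13)  [lands on river]
river: ρ → (-13,18,1)
river: ρ → (1,18,-13)
river: ρ → (-13,8,6)
river: ρ → (6,16,-5)
river: ρ → (-5,14,9)
river: ρ → (9,4,-10)
river: ρ → (-10,16,3)
river: ρ → (3,14,-15)
river: ρ → (-15,16,2)
river: ρ → (2,16,-15)
river: ρ → (-15,14,3)
river: ρ → (3,16,-10)
river: ρ → (-10,4,9)
river: ρ → (9,14,-5)
river: ρ → (-5,16,6)
ρ-cycle length = 16 (tail of 2 descent steps not counted)

16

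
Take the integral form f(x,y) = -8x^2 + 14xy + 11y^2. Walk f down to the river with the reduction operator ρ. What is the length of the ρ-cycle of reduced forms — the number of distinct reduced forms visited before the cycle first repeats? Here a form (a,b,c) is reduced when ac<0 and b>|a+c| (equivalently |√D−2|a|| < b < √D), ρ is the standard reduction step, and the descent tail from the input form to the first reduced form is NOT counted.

D = 548, ⌊√D⌋ = 23
river: ρ → (11,8,-11)
river: ρ → (-11,14,8)
river: ρ → (8,18,-7)
river: ρ → (-7,10,16)
river: ρ → (16,22,-1)
river: ρ → (-1,22,16)
river: ρ → (16,10,-7)
river: ρ → (-7,18,8)
river: ρ → (8,14,-11)
river: ρ → (-11,8,11)
river: ρ → (11,14,-8)
river: ρ → (-8,18,7)
river: ρ → (7,10,-16)
river: ρ → (-16,22,1)
river: ρ → (1,22,-16)
river: ρ → (-16,10,7)
river: ρ → (7,18,-8)
river: ρ → (-8,14,11)
ρ-cycle length = 18 (tail of 0 descent steps not counted)

18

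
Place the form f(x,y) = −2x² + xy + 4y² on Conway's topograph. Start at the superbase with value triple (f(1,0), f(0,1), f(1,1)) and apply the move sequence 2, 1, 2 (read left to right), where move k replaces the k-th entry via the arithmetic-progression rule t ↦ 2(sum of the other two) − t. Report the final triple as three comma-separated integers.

start (-2,4,3) = (f(1,0),f(0,1),f(1,1))
replace slot 2: 2·((-2)+3) − 4 = -2 → (-2,-2,3)
replace slot 1: 2·((-2)+3) − (-2) = 4 → (4,-2,3)
replace slot 2: 2·(4+3) − (-2) = 16 → (4,16,3)

4,16,3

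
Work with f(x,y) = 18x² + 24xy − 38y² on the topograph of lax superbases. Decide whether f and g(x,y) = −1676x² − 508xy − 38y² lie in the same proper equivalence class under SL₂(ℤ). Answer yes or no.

D₁ = 3312, D₂ = 3312
river cycle of f (length 8): (-38, 52, 4), (4, 52, -38), (-38, 24, 18), (18, 48, -14), (-14, 36, 36), (36, 36, -14), (-14, 48, 18), (18, 24, -38)
river cycle of g (length 8): (-38, 52, 4), (4, 52, -38), (-38, 24, 18), (18, 48, -14), (-14, 36, 36), (36, 36, -14), (-14, 48, 18), (18, 24, -38)
cycles coincide ⇒ equivalent

yes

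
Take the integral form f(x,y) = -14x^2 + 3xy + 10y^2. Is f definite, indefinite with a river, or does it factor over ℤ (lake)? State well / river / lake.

D = b²−4ac = 3² − 4·(-14)·10 = 569
D > 0 non-square ⇒ indefinite ⇒ periodic river

river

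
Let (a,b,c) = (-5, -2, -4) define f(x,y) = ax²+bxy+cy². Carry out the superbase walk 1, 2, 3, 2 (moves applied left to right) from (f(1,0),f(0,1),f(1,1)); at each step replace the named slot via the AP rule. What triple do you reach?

start (-5,-4,-11) = (f(1,0),f(0,1),f(1,1))
replace slot 1: 2·((-4)+(-11)) − (-5) = -25 → (-25,-4,-11)
replace slot 2: 2·((-25)+(-11)) − (-4) = -68 → (-25,-68,-11)
replace slot 3: 2·((-25)+(-68)) − (-11) = -175 → (-25,-68,-175)
replace slot 2: 2·((-25)+(-175)) − (-68) = -332 → (-25,-332,-175)

-25,-332,-175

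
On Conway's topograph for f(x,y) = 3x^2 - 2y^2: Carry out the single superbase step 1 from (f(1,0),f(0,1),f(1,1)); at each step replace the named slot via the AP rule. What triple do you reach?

start (3,-2,1) = (f(1,0),f(0,1),f(1,1))
replace slot 1: 2·((-2)+1) − 3 = -5 → (-5,-2,1)

-5,-2,1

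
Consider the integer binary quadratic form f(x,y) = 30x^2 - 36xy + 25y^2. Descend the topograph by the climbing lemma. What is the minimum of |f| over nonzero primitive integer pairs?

translate: b→24 (≡-36 mod 60), so (30,-36,25)→(30,24,19)
flip: (30,24,19)→(19,-24,30)
translate: b→14 (≡-24 mod 38), so (19,-24,30)→(19,14,25)
reduced (well bottom): (19,14,25) with a≤c, −a<b≤a
well minimum = a = 19

19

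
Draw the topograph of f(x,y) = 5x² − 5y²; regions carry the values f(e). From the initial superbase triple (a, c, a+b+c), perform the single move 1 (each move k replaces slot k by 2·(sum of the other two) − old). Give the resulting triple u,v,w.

start (5,-5,0) = (f(1,0),f(0,1),f(1,1))
replace slot 1: 2·((-5)+0) − 5 = -15 → (-15,-5,0)

-15,-5,0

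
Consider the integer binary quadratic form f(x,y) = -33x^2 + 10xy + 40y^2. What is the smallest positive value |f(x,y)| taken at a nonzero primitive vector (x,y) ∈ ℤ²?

river: ρ → (40,70,-3)
river: ρ → (-3,68,63)
river: ρ → (63,58,-8)
river: ρ → (-8,70,15)
river: ρ → (15,50,-48)
river: ρ → (-48,46,17)
river: ρ → (17,56,-33)
river: ρ → (-33,10,40)
closes: descent 0, river 8
min |a| on river = 3

3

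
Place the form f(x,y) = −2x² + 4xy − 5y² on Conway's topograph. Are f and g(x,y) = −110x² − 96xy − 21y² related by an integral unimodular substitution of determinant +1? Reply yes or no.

D₁ = -24, D₂ = -24
f is negative-definite; reduce −f:
−f: translate: b→0 (≡-4 mod 4), so (2,-4,5)→(2,0,3)
−f: reduced (well bottom): (2,0,3) with a≤c, −a<b≤a
flip sign back: reduced form of f is (-2,0,-3)
g is negative-definite; reduce −g:
−g: flip: (110,96,21)→(21,-96,110)
−g: translate: b→-12 (≡-96 mod 42), so (21,-96,110)→(21,-12,2)
−g: flip: (21,-12,2)→(2,12,21)
−g: translate: b→0 (≡12 mod 4), so (2,12,21)→(2,0,3)
−g: reduced (well bottom): (2,0,3) with a≤c, −a<b≤a
flip sign back: reduced form of g is (-2,0,-3)
reduced forms (-2, 0, -3) vs (-2, 0, -3) ⇒ equivalent

yes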